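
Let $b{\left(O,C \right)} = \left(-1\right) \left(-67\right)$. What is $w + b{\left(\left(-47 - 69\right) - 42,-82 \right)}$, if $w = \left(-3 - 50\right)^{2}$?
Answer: $2876$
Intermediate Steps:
$b{\left(O,C \right)} = 67$
$w = 2809$ ($w = \left(-53\right)^{2} = 2809$)
$w + b{\left(\left(-47 - 69\right) - 42,-82 \right)} = 2809 + 67 = 2876$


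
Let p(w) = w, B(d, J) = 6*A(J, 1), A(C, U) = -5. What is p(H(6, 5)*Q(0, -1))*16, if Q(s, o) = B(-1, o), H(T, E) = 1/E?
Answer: -96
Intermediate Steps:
B(d, J) = -30 (B(d, J) = 6*(-5) = -30)
Q(s, o) = -30
p(H(6, 5)*Q(0, -1))*16 = (-30/5)*16 = ((⅕)*(-30))*16 = -6*16 = -96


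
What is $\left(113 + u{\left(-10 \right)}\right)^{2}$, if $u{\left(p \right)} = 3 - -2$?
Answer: $13924$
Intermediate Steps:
$u{\left(p \right)} = 5$ ($u{\left(p \right)} = 3 + 2 = 5$)
$\left(113 + u{\left(-10 \right)}\right)^{2} = \left(113 + 5\right)^{2} = 118^{2} = 13924$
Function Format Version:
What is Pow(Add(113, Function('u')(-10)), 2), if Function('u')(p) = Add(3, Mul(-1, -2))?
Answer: 13924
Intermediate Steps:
Function('u')(p) = 5 (Function('u')(p) = Add(3, 2) = 5)
Pow(Add(113, Function('u')(-10)), 2) = Pow(Add(113, 5), 2) = Pow(118, 2) = 13924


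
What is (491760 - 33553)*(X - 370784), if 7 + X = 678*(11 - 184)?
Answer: -223643963595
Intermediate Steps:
X = -117301 (X = -7 + 678*(11 - 184) = -7 + 678*(-173) = -7 - 117294 = -117301)
(491760 - 33553)*(X - 370784) = (491760 - 33553)*(-117301 - 370784) = 458207*(-488085) = -223643963595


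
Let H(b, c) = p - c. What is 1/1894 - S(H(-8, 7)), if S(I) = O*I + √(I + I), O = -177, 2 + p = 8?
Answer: -335237/1894 - I*√2 ≈ -177.0 - 1.4142*I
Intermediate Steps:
p = 6 (p = -2 + 8 = 6)
H(b, c) = 6 - c
S(I) = -177*I + √2*√I (S(I) = -177*I + √(I + I) = -177*I + √(2*I) = -177*I + √2*√I)
1/1894 - S(H(-8, 7)) = 1/1894 - (-177*(6 - 1*7) + √2*√(6 - 1*7)) = 1/1894 - (-177*(6 - 7) + √2*√(6 - 7)) = 1/1894 - (-177*(-1) + √2*√(-1)) = 1/1894 - (177 + √2*I) = 1/1894 - (177 + I*√2) = 1/1894 + (-177 - I*√2) = -335237/1894 - I*√2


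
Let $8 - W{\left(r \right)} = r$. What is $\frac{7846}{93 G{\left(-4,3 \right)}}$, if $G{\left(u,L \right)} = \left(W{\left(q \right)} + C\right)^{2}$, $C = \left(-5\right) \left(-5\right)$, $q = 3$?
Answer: $\frac{3923}{41850} \approx 0.09374$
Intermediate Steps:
$W{\left(r \right)} = 8 - r$
$C = 25$
$G{\left(u,L \right)} = 900$ ($G{\left(u,L \right)} = \left(\left(8 - 3\right) + 25\right)^{2} = \left(5 + 25\right)^{2} = 30^{2} = 900$)
$\frac{7846}{93 G{\left(-4,3 \right)}} = \frac{7846}{93 \cdot 900} = \frac{7846}{83700} = 7846 \cdot \frac{1}{83700} = \frac{3923}{41850}$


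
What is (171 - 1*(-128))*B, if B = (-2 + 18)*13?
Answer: 62192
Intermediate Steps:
B = 208 (B = 16*13 = 208)
(171 - 1*(-128))*B = (171 - 1*(-128))*208 = (171 + 128)*208 = 299*208 = 62192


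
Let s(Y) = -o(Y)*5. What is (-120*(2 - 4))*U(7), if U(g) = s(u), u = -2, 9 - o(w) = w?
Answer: -13200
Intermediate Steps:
o(w) = 9 - w
s(Y) = -45 + 5*Y (s(Y) = -(9 - Y)*5 = (-9 + Y)*5 = -45 + 5*Y)
U(g) = -55 (U(g) = -45 + 5*(-2) = -45 - 10 = -55)
(-120*(2 - 4))*U(7) = -120*(2 - 4)*(-55) = -120*(-2)*(-55) = -30*(-8)*(-55) = 240*(-55) = -13200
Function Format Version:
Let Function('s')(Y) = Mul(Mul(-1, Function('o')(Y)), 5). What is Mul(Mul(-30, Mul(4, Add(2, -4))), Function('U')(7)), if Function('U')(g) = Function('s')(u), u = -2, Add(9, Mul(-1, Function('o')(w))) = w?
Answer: -13200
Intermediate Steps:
Function('o')(w) = Add(9, Mul(-1, w))
Function('s')(Y) = Add(-45, Mul(5, Y)) (Function('s')(Y) = Mul(Mul(-1, Add(9, Mul(-1, Y))), 5) = Mul(Add(-9, Y), 5) = Add(-45, Mul(5, Y)))
Function('U')(g) = -55 (Function('U')(g) = Add(-45, Mul(5, -2)) = Add(-45, -10) = -55)
Mul(Mul(-30, Mul(4, Add(2, -4))), Function('U')(7)) = Mul(Mul(-30, Mul(4, Add(2, -4))), -55) = Mul(Mul(-30, Mul(4, -2)), -55) = Mul(Mul(-30, -8), -55) = Mul(240, -55) = -13200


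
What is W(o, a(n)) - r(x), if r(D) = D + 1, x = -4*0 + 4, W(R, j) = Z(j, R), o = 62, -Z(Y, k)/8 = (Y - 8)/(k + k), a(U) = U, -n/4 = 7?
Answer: -83/31 ≈ -2.6774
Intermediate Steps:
n = -28 (n = -4*7 = -28)
Z(Y, k) = -4*(-8 + Y)/k (Z(Y, k) = -8*(Y - 8)/(k + k) = -8*(-8 + Y)/(2*k) = -8*(-8 + Y)*1/(2*k) = -4*(-8 + Y)/k)
W(R, j) = 4*(8 - j)/R
x = 4 (x = 0 + 4 = 4)
r(D) = 1 + D
W(o, a(n)) - r(x) = 4*(8 - 1*(-28))/62 - (1 + 4) = 4*(1/62)*(8 + 28) - 1*5 = 4*(1/62)*36 - 5 = 72/31 - 5 = -83/31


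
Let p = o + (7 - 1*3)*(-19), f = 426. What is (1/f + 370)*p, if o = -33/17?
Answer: -208847825/7242 ≈ -28838.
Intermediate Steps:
o = -33/17 (o = -33*1/17 = -33/17 ≈ -1.9412)
p = -1325/17 (p = -33/17 + (7 - 1*3)*(-19) = -33/17 + (7 - 3)*(-19) = -33/17 + 4*(-19) = -33/17 - 76 = -1325/17 ≈ -77.941)
(1/f + 370)*p = (1/426 + 370)*(-1325/17) = (157621/426)*(-1325/17) = -208847825/7242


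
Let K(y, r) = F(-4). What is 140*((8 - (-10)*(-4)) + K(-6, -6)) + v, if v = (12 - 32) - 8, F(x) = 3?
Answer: -4088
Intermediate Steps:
K(y, r) = 3
v = -28 (v = -20 - 8 = -28)
140*((8 - (-10)*(-4)) + K(-6, -6)) + v = 140*((8 - (-10)*(-4)) + 3) - 28 = 140*((8 - 1*40) + 3) - 28 = 140*((8 - 40) + 3) - 28 = 140*(-32 + 3) - 28 = 140*(-29) - 28 = -4060 - 28 = -4088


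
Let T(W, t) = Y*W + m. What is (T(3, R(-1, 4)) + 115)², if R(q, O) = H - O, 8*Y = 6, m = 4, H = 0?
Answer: 235225/16 ≈ 14702.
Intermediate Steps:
Y = ¾ (Y = (⅛)*6 = ¾ ≈ 0.75000)
R(q, O) = -O (R(q, O) = 0 - O = -O)
T(W, t) = 4 + 3*W/4 (T(W, t) = 3*W/4 + 4 = 4 + 3*W/4)
(T(3, R(-1, 4)) + 115)² = ((4 + (¾)*3) + 115)² = ((4 + 9/4) + 115)² = (25/4 + 115)² = (485/4)² = 235225/16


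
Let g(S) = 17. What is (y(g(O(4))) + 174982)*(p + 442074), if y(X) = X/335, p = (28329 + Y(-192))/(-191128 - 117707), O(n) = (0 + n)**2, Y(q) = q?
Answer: 2667708980140187837/34486575 ≈ 7.7355e+10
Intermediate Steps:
O(n) = n**2
p = -9379/102945 (p = (28329 - 192)/(-191128 - 117707) = 28137/(-308835) = 28137*(-1/308835) = -9379/102945 ≈ -0.091107)
y(X) = X/335 (y(X) = X*(1/335) = X/335)
(y(g(O(4))) + 174982)*(p + 442074) = ((1/335)*17 + 174982)*(-9379/102945 + 442074) = (17/335 + 174982)*(45509298551/102945) = (58618987/335)*(45509298551/102945) = 2667708980140187837/34486575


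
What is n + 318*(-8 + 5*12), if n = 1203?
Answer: 17739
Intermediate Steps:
n + 318*(-8 + 5*12) = 1203 + 318*(-8 + 5*12) = 1203 + 318*(-8 + 60) = 1203 + 318*52 = 1203 + 16536 = 17739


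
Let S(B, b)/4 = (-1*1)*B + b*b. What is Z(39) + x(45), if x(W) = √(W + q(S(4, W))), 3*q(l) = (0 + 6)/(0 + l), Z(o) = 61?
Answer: 61 + √735203422/4042 ≈ 67.708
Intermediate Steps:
S(B, b) = -4*B + 4*b² (S(B, b) = 4*((-1*1)*B + b*b) = 4*(-B + b²) = 4*(b² - B) = -4*B + 4*b²)
q(l) = 2/l (q(l) = ((0 + 6)/(0 + l))/3 = (6/l)/3 = 2/l)
x(W) = √(W + 2/(-16 + 4*W²)) (x(W) = √(W + 2/(-4*4 + 4*W²)) = √(W + 2/(-16 + 4*W²)))
Z(39) + x(45) = 61 + √2*√(1/(-4 + 45²) + 2*45)/2 = 61 + √2*√(1/(-4 + 2025) + 90)/2 = 61 + √2*√(1/2021 + 90)/2 = 61 + √2*√(181891/2021)/2 = 61 + √2*(√367601711/2021)/2 = 61 + √735203422/4042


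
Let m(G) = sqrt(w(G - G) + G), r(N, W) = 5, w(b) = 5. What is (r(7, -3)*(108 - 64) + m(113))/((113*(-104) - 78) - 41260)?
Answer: -22/5309 - sqrt(118)/53090 ≈ -0.0043485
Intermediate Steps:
m(G) = sqrt(5 + G)
(r(7, -3)*(108 - 64) + m(113))/((113*(-104) - 78) - 41260) = (5*(108 - 64) + sqrt(5 + 113))/((113*(-104) - 78) - 41260) = (5*44 + sqrt(118))/((-11752 - 78) - 41260) = (220 + sqrt(118))/(-11830 - 41260) = (220 + sqrt(118))/(-53090) = (220 + sqrt(118))*(-1/53090) = -22/5309 - sqrt(118)/53090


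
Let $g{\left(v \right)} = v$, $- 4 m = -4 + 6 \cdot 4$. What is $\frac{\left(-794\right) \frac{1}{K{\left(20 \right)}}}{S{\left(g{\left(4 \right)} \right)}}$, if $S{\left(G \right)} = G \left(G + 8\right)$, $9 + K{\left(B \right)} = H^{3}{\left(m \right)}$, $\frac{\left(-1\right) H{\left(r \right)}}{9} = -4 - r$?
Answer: $\frac{397}{17712} \approx 0.022414$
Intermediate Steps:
$m = -5$ ($m = - \frac{-4 + 6 \cdot 4}{4} = - \frac{-4 + 24}{4} = \left(- \frac{1}{4}\right) 20 = -5$)
$H{\left(r \right)} = 36 + 9 r$ ($H{\left(r \right)} = - 9 \left(-4 - r\right) = 36 + 9 r$)
$K{\left(B \right)} = -738$ ($K{\left(B \right)} = -9 + \left(36 + 9 \left(-5\right)\right)^{3} = -9 + \left(36 - 45\right)^{3} = -9 + \left(-9\right)^{3} = -9 - 729 = -738$)
$S{\left(G \right)} = G \left(8 + G\right)$
$\frac{\left(-794\right) \frac{1}{K{\left(20 \right)}}}{S{\left(g{\left(4 \right)} \right)}} = \frac{\left(-794\right) \frac{1}{-738}}{4 \left(8 + 4\right)} = \frac{\left(-794\right) \left(- \frac{1}{738}\right)}{4 \cdot 12} = \frac{397}{369 \cdot 48} = \frac{397}{369} \cdot \frac{1}{48} = \frac{397}{17712}$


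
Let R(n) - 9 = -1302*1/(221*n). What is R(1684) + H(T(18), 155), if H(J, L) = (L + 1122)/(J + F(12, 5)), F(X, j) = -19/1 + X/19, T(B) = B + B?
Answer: 5075726711/62337470 ≈ 81.423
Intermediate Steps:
T(B) = 2*B
F(X, j) = -19 + X/19 (F(X, j) = -19*1 + X*(1/19) = -19 + X/19)
H(J, L) = (1122 + L)/(-349/19 + J) (H(J, L) = (L + 1122)/(J + (-19 + (1/19)*12)) = (1122 + L)/(J + (-19 + 12/19)) = (1122 + L)/(J - 349/19) = (1122 + L)/(-349/19 + J))
R(n) = 9 - 1302/(221*n) (R(n) = 9 - 1302*1/(221*n) = 9 - 1302/(221*n))
R(1684) + H(T(18), 155) = (9 - 1302/221/1684) + 19*(1122 + 155)/(-349 + 19*(2*18)) = (9 - 1302/221*1/1684) + 19*1277/(-349 + 19*36) = (9 - 651/186082) + 19*1277/(-349 + 684) = 1674087/186082 + 19*1277/335 = 1674087/186082 + 19*(1/335)*1277 = 1674087/186082 + 24263/335 = 5075726711/62337470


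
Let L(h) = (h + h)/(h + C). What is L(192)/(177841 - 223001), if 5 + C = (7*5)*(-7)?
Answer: 24/163705 ≈ 0.00014661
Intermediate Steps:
C = -250 (C = -5 + (7*5)*(-7) = -5 + 35*(-7) = -5 - 245 = -250)
L(h) = 2*h/(-250 + h) (L(h) = (h + h)/(h - 250) = (2*h)/(-250 + h) = 2*h/(-250 + h))
L(192)/(177841 - 223001) = (2*192/(-250 + 192))/(177841 - 223001) = (2*192/(-58))/(-45160) = (2*192*(-1/58))*(-1/45160) = -192/29*(-1/45160) = 24/163705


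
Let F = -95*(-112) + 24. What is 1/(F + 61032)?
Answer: 1/71696 ≈ 1.3948e-5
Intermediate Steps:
F = 10664 (F = 10640 + 24 = 10664)
1/(F + 61032) = 1/(10664 + 61032) = 1/71696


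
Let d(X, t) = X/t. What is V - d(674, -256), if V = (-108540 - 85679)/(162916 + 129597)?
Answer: 73716849/37441664 ≈ 1.9688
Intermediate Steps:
V = -194219/292513 ≈ -0.66397
V - d(674, -256) = -194219/292513 - 674/(-256) = -194219/292513 - 674*(-1)/256 = -194219/292513 - 1*(-337/128) = -194219/292513 + 337/128 = 73716849/37441664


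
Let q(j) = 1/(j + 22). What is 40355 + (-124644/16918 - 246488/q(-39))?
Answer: 35787014487/8459 ≈ 4.2306e+6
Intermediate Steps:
q(j) = 1/(22 + j)
40355 + (-124644/16918 - 246488/q(-39)) = 40355 + (-124644/16918 - 246488/(1/(22 - 39))) = 40355 + (-124644*1/16918 - 246488/(1/(-17))) = 40355 + (-62322/8459 - 246488/(-1/17)) = 40355 + (-62322/8459 - 246488*(-17)) = 40355 + (-62322/8459 + 4190296) = 40355 + 35445651542/8459 = 35787014487/8459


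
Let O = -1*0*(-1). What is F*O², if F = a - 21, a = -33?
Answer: 0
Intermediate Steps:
O = 0 (O = 0*(-1) = 0)
F = -54 (F = -33 - 21 = -54)
F*O² = -54*0² = -54*0 = 0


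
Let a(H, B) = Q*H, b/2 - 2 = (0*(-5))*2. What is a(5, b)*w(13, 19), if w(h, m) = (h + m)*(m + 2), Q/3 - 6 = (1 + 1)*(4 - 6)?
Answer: 20160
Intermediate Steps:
b = 4 (b = 4 + 2*((0*(-5))*2) = 4 + 2*(0*2) = 4 + 2*0 = 4 + 0 = 4)
Q = 6 (Q = 18 + 3*((1 + 1)*(4 - 6)) = 18 + 3*(2*(-2)) = 18 + 3*(-4) = 18 - 12 = 6)
w(h, m) = (2 + m)*(h + m) (w(h, m) = (h + m)*(2 + m) = (2 + m)*(h + m))
a(H, B) = 6*H
a(5, b)*w(13, 19) = (6*5)*(19**2 + 2*13 + 2*19 + 13*19) = 30*(361 + 26 + 38 + 247) = 30*672 = 20160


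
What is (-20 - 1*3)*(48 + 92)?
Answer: -3220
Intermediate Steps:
(-20 - 1*3)*(48 + 92) = (-20 - 3)*140 = -23*140 = -3220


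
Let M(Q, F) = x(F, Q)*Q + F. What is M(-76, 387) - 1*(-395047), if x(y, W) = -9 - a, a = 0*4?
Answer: 396118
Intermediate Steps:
a = 0
x(y, W) = -9 (x(y, W) = -9 - 1*0 = -9 + 0 = -9)
M(Q, F) = F - 9*Q (M(Q, F) = -9*Q + F = F - 9*Q)
M(-76, 387) - 1*(-395047) = (387 - 9*(-76)) - 1*(-395047) = (387 + 684) + 395047 = 1071 + 395047 = 396118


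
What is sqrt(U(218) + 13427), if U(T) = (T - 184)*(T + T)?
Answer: 3*sqrt(3139) ≈ 168.08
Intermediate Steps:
U(T) = 2*T*(-184 + T) (U(T) = (-184 + T)*(2*T) = 2*T*(-184 + T))
sqrt(U(218) + 13427) = sqrt(2*218*(-184 + 218) + 13427) = sqrt(2*218*34 + 13427) = sqrt(14824 + 13427) = sqrt(28251) = 3*sqrt(3139)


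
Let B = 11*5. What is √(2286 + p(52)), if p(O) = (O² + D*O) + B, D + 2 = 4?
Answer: √5149 ≈ 71.757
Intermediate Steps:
D = 2 (D = -2 + 4 = 2)
B = 55
p(O) = 55 + O² + 2*O (p(O) = (O² + 2*O) + 55 = 55 + O² + 2*O)
√(2286 + p(52)) = √(2286 + (55 + 52² + 2*52)) = √(2286 + (55 + 2704 + 104)) = √(2286 + 2863) = √5149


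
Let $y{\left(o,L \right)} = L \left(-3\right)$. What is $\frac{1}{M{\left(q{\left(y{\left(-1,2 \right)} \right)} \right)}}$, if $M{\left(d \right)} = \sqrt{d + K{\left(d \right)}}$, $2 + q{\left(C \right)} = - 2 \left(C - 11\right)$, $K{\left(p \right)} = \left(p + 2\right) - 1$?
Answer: $\frac{\sqrt{65}}{65} \approx 0.12403$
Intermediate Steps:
$K{\left(p \right)} = 1 + p$ ($K{\left(p \right)} = \left(2 + p\right) - 1 = 1 + p$)
$y{\left(o,L \right)} = - 3 L$
$q{\left(C \right)} = 20 - 2 C$ ($q{\left(C \right)} = -2 - 2 \left(C - 11\right) = -2 - 2 \left(-11 + C\right) = -2 - \left(-22 + 2 C\right) = 20 - 2 C$)
$M{\left(d \right)} = \sqrt{1 + 2 d}$ ($M{\left(d \right)} = \sqrt{d + \left(1 + d\right)} = \sqrt{1 + 2 d}$)
$\frac{1}{M{\left(q{\left(y{\left(-1,2 \right)} \right)} \right)}} = \frac{1}{\sqrt{1 + 2 \left(20 - 2 \left(\left(-3\right) 2\right)\right)}} = \frac{1}{\sqrt{1 + 2 \left(20 - -12\right)}} = \frac{1}{\sqrt{1 + 2 \left(20 + 12\right)}} = \frac{1}{\sqrt{1 + 2 \cdot 32}} = \frac{1}{\sqrt{1 + 64}} = \frac{1}{\sqrt{65}} = \frac{\sqrt{65}}{65}$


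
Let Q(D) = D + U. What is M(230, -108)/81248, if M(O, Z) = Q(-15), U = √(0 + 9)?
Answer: -3/20312 ≈ -0.00014770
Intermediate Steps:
U = 3 (U = √9 = 3)
Q(D) = 3 + D (Q(D) = D + 3 = 3 + D)
M(O, Z) = -12 (M(O, Z) = 3 - 15 = -12)
M(230, -108)/81248 = -12/81248 = -12*1/81248 = -3/20312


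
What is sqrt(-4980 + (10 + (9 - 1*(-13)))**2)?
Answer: 2*I*sqrt(989) ≈ 62.897*I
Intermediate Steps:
sqrt(-4980 + (10 + (9 - 1*(-13)))**2) = sqrt(-4980 + (10 + (9 + 13))**2) = sqrt(-4980 + (10 + 22)**2) = sqrt(-4980 + 32**2) = sqrt(-4980 + 1024) = sqrt(-3956) = 2*I*sqrt(989)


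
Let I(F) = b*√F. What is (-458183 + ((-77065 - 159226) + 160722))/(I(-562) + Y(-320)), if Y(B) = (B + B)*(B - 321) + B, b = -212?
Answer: -6837363120/5251864529 - 3536107*I*√562/5251864529 ≈ -1.3019 - 0.015962*I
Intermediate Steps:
I(F) = -212*√F
Y(B) = B + 2*B*(-321 + B) (Y(B) = (2*B)*(-321 + B) + B = 2*B*(-321 + B) + B = B + 2*B*(-321 + B))
(-458183 + ((-77065 - 159226) + 160722))/(I(-562) + Y(-320)) = (-458183 + ((-77065 - 159226) + 160722))/(-212*I*√562 - 320*(-641 + 2*(-320))) = (-458183 + (-236291 + 160722))/(-212*I*√562 - 320*(-641 - 640)) = (-458183 - 75569)/(-212*I*√562 - 320*(-1281)) = -533752/(-212*I*√562 + 409920) = -533752/(409920 - 212*I*√562)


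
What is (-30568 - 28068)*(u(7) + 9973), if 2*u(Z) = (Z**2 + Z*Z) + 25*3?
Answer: -589848842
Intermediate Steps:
u(Z) = 75/2 + Z**2 (u(Z) = ((Z**2 + Z*Z) + 25*3)/2 = ((Z**2 + Z**2) + 75)/2 = (2*Z**2 + 75)/2 = (75 + 2*Z**2)/2 = 75/2 + Z**2)
(-30568 - 28068)*(u(7) + 9973) = (-30568 - 28068)*((75/2 + 7**2) + 9973) = -58636*((75/2 + 49) + 9973) = -58636*(173/2 + 9973) = -58636*20119/2 = -589848842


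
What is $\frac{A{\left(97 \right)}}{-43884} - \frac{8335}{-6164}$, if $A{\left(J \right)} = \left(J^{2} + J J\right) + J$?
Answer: $\frac{451415}{490038} \approx 0.92118$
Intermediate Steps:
$A{\left(J \right)} = J + 2 J^{2}$ ($A{\left(J \right)} = \left(J^{2} + J^{2}\right) + J = 2 J^{2} + J = J + 2 J^{2}$)
$\frac{A{\left(97 \right)}}{-43884} - \frac{8335}{-6164} = \frac{97 \left(1 + 2 \cdot 97\right)}{-43884} - \frac{8335}{-6164} = 97 \left(1 + 194\right) \left(- \frac{1}{43884}\right) - - \frac{8335}{6164} = 97 \cdot 195 \left(- \frac{1}{43884}\right) + \frac{8335}{6164} = 18915 \left(- \frac{1}{43884}\right) + \frac{8335}{6164} = - \frac{6305}{14628} + \frac{8335}{6164} = \frac{451415}{490038}$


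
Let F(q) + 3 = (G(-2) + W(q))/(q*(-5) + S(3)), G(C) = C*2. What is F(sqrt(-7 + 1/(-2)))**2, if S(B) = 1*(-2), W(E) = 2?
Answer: (120*sqrt(30) + 3343*I)/(20*sqrt(30) + 367*I) ≈ 8.8547 + 0.85208*I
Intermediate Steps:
G(C) = 2*C
S(B) = -2
F(q) = -3 - 2/(-2 - 5*q) (F(q) = -3 + (2*(-2) + 2)/(q*(-5) - 2) = -3 + (-4 + 2)/(-5*q - 2) = -3 - 2/(-2 - 5*q))
F(sqrt(-7 + 1/(-2)))**2 = ((-4 - 15*sqrt(-7 + 1/(-2)))/(2 + 5*sqrt(-7 + 1/(-2))))**2 = ((-4 - 15*sqrt(-7 + 1*(-1/2)))/(2 + 5*sqrt(-7 + 1*(-1/2))))**2 = ((-4 - 15*sqrt(-7 - 1/2))/(2 + 5*sqrt(-7 - 1/2)))**2 = ((-4 - 15*I*sqrt(30)/2)/(2 + 5*sqrt(-15/2)))**2 = ((-4 - 15*I*sqrt(30)/2)/(2 + 5*(I*sqrt(30)/2)))**2 = ((-4 - 15*I*sqrt(30)/2)/(2 + 5*I*sqrt(30)/2))**2 = (-4 - 15*I*sqrt(30)/2)**2/(2 + 5*I*sqrt(30)/2)**2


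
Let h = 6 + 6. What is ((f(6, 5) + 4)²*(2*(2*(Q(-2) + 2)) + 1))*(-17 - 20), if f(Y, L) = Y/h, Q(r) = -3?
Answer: 8991/4 ≈ 2247.8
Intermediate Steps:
h = 12
f(Y, L) = Y/12
((f(6, 5) + 4)²*(2*(2*(Q(-2) + 2)) + 1))*(-17 - 20) = (((1/12)*6 + 4)²*(2*(2*(-3 + 2)) + 1))*(-17 - 20) = ((½ + 4)²*(2*(2*(-1)) + 1))*(-37) = ((9/2)²*(2*(-2) + 1))*(-37) = (81*(-4 + 1)/4)*(-37) = ((81/4)*(-3))*(-37) = -243/4*(-37) = 8991/4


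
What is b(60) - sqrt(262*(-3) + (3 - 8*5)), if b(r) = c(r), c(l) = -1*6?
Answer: -6 - I*sqrt(823) ≈ -6.0 - 28.688*I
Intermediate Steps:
c(l) = -6
b(r) = -6
b(60) - sqrt(262*(-3) + (3 - 8*5)) = -6 - sqrt(262*(-3) + (3 - 8*5)) = -6 - sqrt(-786 + (3 - 40)) = -6 - sqrt(-786 - 37) = -6 - sqrt(-823) = -6 - I*sqrt(823)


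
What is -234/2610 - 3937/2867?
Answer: -608136/415715 ≈ -1.4629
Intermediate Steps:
-234/2610 - 3937/2867 = -234*1/2610 - 3937*1/2867 = -13/145 - 3937/2867 = -608136/415715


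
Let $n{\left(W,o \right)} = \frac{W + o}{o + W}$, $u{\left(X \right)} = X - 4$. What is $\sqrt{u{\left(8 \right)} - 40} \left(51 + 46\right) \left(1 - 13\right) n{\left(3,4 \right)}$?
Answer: $- 6984 i \approx - 6984.0 i$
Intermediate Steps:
$u{\left(X \right)} = -4 + X$
$n{\left(W,o \right)} = 1$ ($n{\left(W,o \right)} = \frac{W + o}{W + o} = 1$)
$\sqrt{u{\left(8 \right)} - 40} \left(51 + 46\right) \left(1 - 13\right) n{\left(3,4 \right)} = \sqrt{\left(-4 + 8\right) - 40} \left(51 + 46\right) \left(1 - 13\right) 1 = \sqrt{4 - 40} \cdot 97 \left(-12\right) 1 = \sqrt{-36} \left(-1164\right) 1 = 6 i \left(-1164\right) 1 = - 6984 i 1 = - 6984 i$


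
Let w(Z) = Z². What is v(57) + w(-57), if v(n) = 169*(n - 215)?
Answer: -23453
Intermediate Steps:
v(n) = -36335 + 169*n (v(n) = 169*(-215 + n) = -36335 + 169*n)
v(57) + w(-57) = (-36335 + 169*57) + (-57)² = (-36335 + 9633) + 3249 = -26702 + 3249 = -23453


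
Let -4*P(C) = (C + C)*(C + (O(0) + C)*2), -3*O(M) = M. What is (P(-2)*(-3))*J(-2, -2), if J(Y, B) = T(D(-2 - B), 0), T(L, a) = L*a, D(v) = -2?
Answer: 0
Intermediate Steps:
O(M) = -M/3
P(C) = -3*C²/2 (P(C) = -(C + C)*(C + (-⅓*0 + C)*2)/4 = -2*C*(C + (0 + C)*2)/4 = -2*C*(C + C*2)/4 = -2*C*(C + 2*C)/4 = -2*C*3*C/4 = -3*C²/2)
J(Y, B) = 0 (J(Y, B) = -2*0 = 0)
(P(-2)*(-3))*J(-2, -2) = (-3/2*(-2)²*(-3))*0 = (-3/2*4*(-3))*0 = -6*(-3)*0 = 18*0 = 0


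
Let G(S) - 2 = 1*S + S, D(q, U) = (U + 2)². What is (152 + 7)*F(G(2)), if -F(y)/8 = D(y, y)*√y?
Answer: -81408*√6 ≈ -1.9941e+5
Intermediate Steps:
D(q, U) = (2 + U)²
G(S) = 2 + 2*S (G(S) = 2 + (1*S + S) = 2 + (S + S) = 2 + 2*S)
F(y) = -8*√y*(2 + y)² (F(y) = -8*(2 + y)²*√y = -8*√y*(2 + y)²)
(152 + 7)*F(G(2)) = (152 + 7)*(-8*√(2 + 2*2)*(2 + (2 + 2*2))²) = 159*(-8*√(2 + 4)*(2 + (2 + 4))²) = 159*(-8*√6*(2 + 6)²) = 159*(-8*√6*8²) = 159*(-8*√6*64) = 159*(-512*√6) = -81408*√6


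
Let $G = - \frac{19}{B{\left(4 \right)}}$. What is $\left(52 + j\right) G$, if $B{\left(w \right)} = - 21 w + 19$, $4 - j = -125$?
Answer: $\frac{3439}{65} \approx 52.908$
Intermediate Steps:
$j = 129$ ($j = 4 - -125 = 4 + 125 = 129$)
$B{\left(w \right)} = 19 - 21 w$
$G = \frac{19}{65}$ ($G = - \frac{19}{19 - 84} = - \frac{19}{-65} = \left(-19\right) \left(- \frac{1}{65}\right) = \frac{19}{65} \approx 0.29231$)
$\left(52 + j\right) G = \left(52 + 129\right) \frac{19}{65} = 181 \cdot \frac{19}{65} = \frac{3439}{65}$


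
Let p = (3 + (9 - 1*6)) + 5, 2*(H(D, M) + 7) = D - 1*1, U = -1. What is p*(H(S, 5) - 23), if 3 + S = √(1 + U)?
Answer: -352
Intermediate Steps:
S = -3 (S = -3 + √(1 - 1) = -3 + √0 = -3 + 0 = -3)
H(D, M) = -15/2 + D/2 (H(D, M) = -7 + (D - 1*1)/2 = -7 + (D - 1)/2 = -7 + (-1 + D)/2 = -7 + (-½ + D/2) = -15/2 + D/2)
p = 11 (p = (3 + (9 - 6)) + 5 = (3 + 3) + 5 = 6 + 5 = 11)
p*(H(S, 5) - 23) = 11*((-15/2 + (½)*(-3)) - 23) = 11*((-15/2 - 3/2) - 23) = 11*(-9 - 23) = 11*(-32) = -352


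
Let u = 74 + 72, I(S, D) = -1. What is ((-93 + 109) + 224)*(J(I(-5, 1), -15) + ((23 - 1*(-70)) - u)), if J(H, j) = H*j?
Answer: -9120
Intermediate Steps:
u = 146
((-93 + 109) + 224)*(J(I(-5, 1), -15) + ((23 - 1*(-70)) - u)) = ((-93 + 109) + 224)*(-1*(-15) + ((23 - 1*(-70)) - 1*146)) = (16 + 224)*(15 + ((23 + 70) - 146)) = 240*(15 + (93 - 146)) = 240*(15 - 53) = 240*(-38) = -9120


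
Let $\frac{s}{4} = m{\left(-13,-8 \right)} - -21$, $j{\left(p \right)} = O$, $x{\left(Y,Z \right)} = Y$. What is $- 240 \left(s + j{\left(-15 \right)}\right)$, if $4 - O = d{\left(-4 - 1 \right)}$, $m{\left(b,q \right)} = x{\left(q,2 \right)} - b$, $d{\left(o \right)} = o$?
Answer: $-27120$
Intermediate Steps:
$m{\left(b,q \right)} = q - b$
$O = 9$ ($O = 4 - \left(-4 - 1\right) = 4 - -5 = 4 + 5 = 9$)
$j{\left(p \right)} = 9$
$s = 104$ ($s = 4 \left(\left(-8 - -13\right) - -21\right) = 4 \left(\left(-8 + 13\right) + 21\right) = 4 \left(5 + 21\right) = 4 \cdot 26 = 104$)
$- 240 \left(s + j{\left(-15 \right)}\right) = - 240 \left(104 + 9\right) = \left(-240\right) 113 = -27120$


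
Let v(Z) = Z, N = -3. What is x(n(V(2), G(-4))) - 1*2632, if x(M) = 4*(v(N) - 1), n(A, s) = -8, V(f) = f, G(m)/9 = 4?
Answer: -2648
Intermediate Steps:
G(m) = 36 (G(m) = 9*4 = 36)
x(M) = -16 (x(M) = 4*(-3 - 1) = 4*(-4) = -16)
x(n(V(2), G(-4))) - 1*2632 = -16 - 1*2632 = -16 - 2632 = -2648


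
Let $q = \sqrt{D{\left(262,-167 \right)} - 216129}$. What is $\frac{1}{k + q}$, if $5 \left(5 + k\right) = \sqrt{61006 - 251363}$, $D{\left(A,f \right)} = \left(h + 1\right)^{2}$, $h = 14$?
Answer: $\frac{5}{-25 + i \sqrt{190357} + 20 i \sqrt{13494}} \approx -1.6413 \cdot 10^{-5} - 0.0018117 i$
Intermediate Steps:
$D{\left(A,f \right)} = 225$ ($D{\left(A,f \right)} = \left(14 + 1\right)^{2} = 15^{2} = 225$)
$k = -5 + \frac{i \sqrt{190357}}{5}$ ($k = -5 + \frac{\sqrt{61006 - 251363}}{5} = -5 + \frac{\sqrt{-190357}}{5} = -5 + \frac{i \sqrt{190357}}{5} \approx -5.0 + 87.26 i$)
$q = 4 i \sqrt{13494}$ ($q = \sqrt{225 - 216129} = \sqrt{-215904} = 4 i \sqrt{13494} \approx 464.65 i$)
$\frac{1}{k + q} = \frac{1}{\left(-5 + \frac{i \sqrt{190357}}{5}\right) + 4 i \sqrt{13494}} = \frac{1}{-5 + 4 i \sqrt{13494} + \frac{i \sqrt{190357}}{5}}$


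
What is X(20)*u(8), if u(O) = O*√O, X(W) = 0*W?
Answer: 0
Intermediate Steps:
X(W) = 0
u(O) = O^(3/2)
X(20)*u(8) = 0*8^(3/2) = 0*(16*√2) = 0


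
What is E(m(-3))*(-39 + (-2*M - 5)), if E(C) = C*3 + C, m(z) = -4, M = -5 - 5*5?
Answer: -256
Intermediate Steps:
M = -30 (M = -5 - 25 = -30)
E(C) = 4*C (E(C) = 3*C + C = 4*C)
E(m(-3))*(-39 + (-2*M - 5)) = (4*(-4))*(-39 + (-2*(-30) - 5)) = -16*(-39 + (60 - 5)) = -16*(-39 + 55) = -16*16 = -256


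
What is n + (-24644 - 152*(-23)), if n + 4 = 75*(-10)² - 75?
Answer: -13727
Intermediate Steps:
n = 7421 (n = -4 + (75*(-10)² - 75) = -4 + (75*100 - 75) = -4 + (7500 - 75) = -4 + 7425 = 7421)
n + (-24644 - 152*(-23)) = 7421 + (-24644 - 152*(-23)) = 7421 + (-24644 - 1*(-3496)) = 7421 + (-24644 + 3496) = 7421 - 21148 = -13727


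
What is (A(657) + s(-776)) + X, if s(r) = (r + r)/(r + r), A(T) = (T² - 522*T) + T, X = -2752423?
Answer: -2663070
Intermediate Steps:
A(T) = T² - 521*T
s(r) = 1 (s(r) = (2*r)/((2*r)) = (2*r)*(1/(2*r)) = 1)
(A(657) + s(-776)) + X = (657*(-521 + 657) + 1) - 2752423 = (657*136 + 1) - 2752423 = (89352 + 1) - 2752423 = 89353 - 2752423 = -2663070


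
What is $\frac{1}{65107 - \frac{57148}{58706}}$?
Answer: $\frac{29353}{1911057197} \approx 1.536 \cdot 10^{-5}$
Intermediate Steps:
$\frac{1}{65107 - \frac{57148}{58706}} = \frac{1}{65107 - \frac{28574}{29353}} = \frac{1}{\frac{1911057197}{29353}} = \frac{29353}{1911057197}$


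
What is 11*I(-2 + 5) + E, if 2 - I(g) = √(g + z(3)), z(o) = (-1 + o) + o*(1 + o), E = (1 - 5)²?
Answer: 38 - 11*√17 ≈ -7.3542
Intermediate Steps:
E = 16 (E = (-4)² = 16)
z(o) = -1 + o + o*(1 + o)
I(g) = 2 - √(14 + g) (I(g) = 2 - √(g + (-1 + 3² + 2*3)) = 2 - √(g + (-1 + 9 + 6)) = 2 - √(g + 14) = 2 - √(14 + g))
11*I(-2 + 5) + E = 11*(2 - √(14 + (-2 + 5))) + 16 = 11*(2 - √(14 + 3)) + 16 = 11*(2 - √17) + 16 = (22 - 11*√17) + 16 = 38 - 11*√17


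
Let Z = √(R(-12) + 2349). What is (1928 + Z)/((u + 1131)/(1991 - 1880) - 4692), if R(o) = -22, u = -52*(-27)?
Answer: -71336/172759 - 37*√2327/172759 ≈ -0.42325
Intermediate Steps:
u = 1404
Z = √2327 (Z = √(-22 + 2349) = √2327 ≈ 48.239)
(1928 + Z)/((u + 1131)/(1991 - 1880) - 4692) = (1928 + √2327)/((1404 + 1131)/(1991 - 1880) - 4692) = (1928 + √2327)/(2535/111 - 4692) = (1928 + √2327)/(2535*(1/111) - 4692) = (1928 + √2327)/(845/37 - 4692) = (1928 + √2327)/(-172759/37) = (1928 + √2327)*(-37/172759) = -71336/172759 - 37*√2327/172759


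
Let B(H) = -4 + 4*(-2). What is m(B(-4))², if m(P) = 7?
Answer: 49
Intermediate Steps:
B(H) = -12 (B(H) = -4 - 8 = -12)
m(B(-4))² = 7² = 49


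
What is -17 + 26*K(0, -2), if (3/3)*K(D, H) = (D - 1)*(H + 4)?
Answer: -69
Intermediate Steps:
K(D, H) = (-1 + D)*(4 + H) (K(D, H) = (D - 1)*(H + 4) = (-1 + D)*(4 + H))
-17 + 26*K(0, -2) = -17 + 26*(-4 - 1*(-2) + 4*0 + 0*(-2)) = -17 + 26*(-4 + 2 + 0 + 0) = -17 + 26*(-2) = -17 - 52 = -69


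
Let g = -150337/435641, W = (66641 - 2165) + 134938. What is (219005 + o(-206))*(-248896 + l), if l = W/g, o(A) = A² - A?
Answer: -32520417598520922/150337 ≈ -2.1632e+11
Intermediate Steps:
W = 199414 (W = 64476 + 134938 = 199414)
g = -150337/435641 (g = -150337*1/435641 = -150337/435641 ≈ -0.34509)
l = -86872914374/150337 (l = 199414/(-150337/435641) = 199414*(-435641/150337) = -86872914374/150337 ≈ -5.7785e+5)
(219005 + o(-206))*(-248896 + l) = (219005 - 206*(-1 - 206))*(-248896 - 86872914374/150337) = (219005 - 206*(-207))*(-124291192326/150337) = (219005 + 42642)*(-124291192326/150337) = 261647*(-124291192326/150337) = -32520417598520922/150337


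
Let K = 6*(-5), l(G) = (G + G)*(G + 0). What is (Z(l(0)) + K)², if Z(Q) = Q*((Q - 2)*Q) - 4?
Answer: 1156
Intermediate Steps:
l(G) = 2*G² (l(G) = (2*G)*G = 2*G²)
Z(Q) = -4 + Q²*(-2 + Q) (Z(Q) = Q*((-2 + Q)*Q) - 4 = Q*(Q*(-2 + Q)) - 4 = Q²*(-2 + Q) - 4 = -4 + Q²*(-2 + Q))
K = -30
(Z(l(0)) + K)² = ((-4 + (2*0²)³ - 2*(2*0²)²) - 30)² = ((-4 + (2*0)³ - 2*(2*0)²) - 30)² = ((-4 + 0³ - 2*0²) - 30)² = ((-4 + 0 - 2*0) - 30)² = ((-4 + 0 + 0) - 30)² = (-4 - 30)² = (-34)² = 1156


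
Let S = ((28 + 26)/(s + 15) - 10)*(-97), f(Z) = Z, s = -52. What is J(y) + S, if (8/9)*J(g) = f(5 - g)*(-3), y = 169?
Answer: 123215/74 ≈ 1665.1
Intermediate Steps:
J(g) = -135/8 + 27*g/8 (J(g) = 9*((5 - g)*(-3))/8 = 9*(-15 + 3*g)/8 = -135/8 + 27*g/8)
S = 41128/37 (S = ((28 + 26)/(-52 + 15) - 10)*(-97) = (54/(-37) - 10)*(-97) = (54*(-1/37) - 10)*(-97) = (-54/37 - 10)*(-97) = -424/37*(-97) = 41128/37 ≈ 1111.6)
J(y) + S = (-135/8 + (27/8)*169) + 41128/37 = (-135/8 + 4563/8) + 41128/37 = 1107/2 + 41128/37 = 123215/74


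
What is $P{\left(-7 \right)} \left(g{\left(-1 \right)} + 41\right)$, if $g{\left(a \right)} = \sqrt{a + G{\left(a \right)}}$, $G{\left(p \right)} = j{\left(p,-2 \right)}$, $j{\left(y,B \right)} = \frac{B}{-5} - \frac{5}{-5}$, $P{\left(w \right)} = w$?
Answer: $-287 - \frac{7 \sqrt{10}}{5} \approx -291.43$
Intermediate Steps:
$j{\left(y,B \right)} = 1 - \frac{B}{5}$ ($j{\left(y,B \right)} = B \left(- \frac{1}{5}\right) - -1 = - \frac{B}{5} + 1 = 1 - \frac{B}{5}$)
$G{\left(p \right)} = \frac{7}{5}$ ($G{\left(p \right)} = 1 - - \frac{2}{5} = 1 + \frac{2}{5} = \frac{7}{5}$)
$g{\left(a \right)} = \sqrt{\frac{7}{5} + a}$ ($g{\left(a \right)} = \sqrt{a + \frac{7}{5}} = \sqrt{\frac{7}{5} + a}$)
$P{\left(-7 \right)} \left(g{\left(-1 \right)} + 41\right) = - 7 \left(\frac{\sqrt{35 + 25 \left(-1\right)}}{5} + 41\right) = - 7 \left(\frac{\sqrt{35 - 25}}{5} + 41\right) = - 7 \left(\frac{\sqrt{10}}{5} + 41\right) = - 7 \left(41 + \frac{\sqrt{10}}{5}\right) = -287 - \frac{7 \sqrt{10}}{5}$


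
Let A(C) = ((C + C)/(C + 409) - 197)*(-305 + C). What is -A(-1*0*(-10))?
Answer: -60085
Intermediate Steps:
A(C) = (-305 + C)*(-197 + 2*C/(409 + C)) (A(C) = ((2*C)/(409 + C) - 197)*(-305 + C) = (2*C/(409 + C) - 197)*(-305 + C) = (-197 + 2*C/(409 + C))*(-305 + C) = (-305 + C)*(-197 + 2*C/(409 + C)))
-A(-1*0*(-10)) = -(24574765 - 21098*(-1*0)*(-10) - 195*(-1*0*(-10))²)/(409 - 1*0*(-10)) = -(24574765 - 0*(-10) - 195*(0*(-10))²)/(409 + 0*(-10)) = -(24574765 - 21098*0 - 195*0²)/(409 + 0) = -(24574765 + 0 - 195*0)/409 = -(24574765 + 0 + 0)/409 = -24574765/409 = -1*60085 = -60085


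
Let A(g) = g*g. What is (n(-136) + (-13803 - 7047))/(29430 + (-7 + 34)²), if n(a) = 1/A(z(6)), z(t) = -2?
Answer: -83399/120636 ≈ -0.69133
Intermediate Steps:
A(g) = g²
n(a) = ¼ (n(a) = 1/((-2)²) = 1/4 = ¼)
(n(-136) + (-13803 - 7047))/(29430 + (-7 + 34)²) = (¼ + (-13803 - 7047))/(29430 + (-7 + 34)²) = (¼ - 20850)/(29430 + 27²) = -83399/(4*(29430 + 729)) = -83399/4/30159 = -83399/4*1/30159 = -83399/120636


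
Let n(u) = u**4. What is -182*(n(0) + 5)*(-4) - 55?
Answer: 3585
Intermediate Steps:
-182*(n(0) + 5)*(-4) - 55 = -182*(0**4 + 5)*(-4) - 55 = -182*(0 + 5)*(-4) - 55 = -182*5*(-4) - 55 = -182*(-20) - 55 = -13*(-280) - 55 = 3640 - 55 = 3585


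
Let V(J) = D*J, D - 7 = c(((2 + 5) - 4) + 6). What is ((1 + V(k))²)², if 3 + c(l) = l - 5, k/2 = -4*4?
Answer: 4228250625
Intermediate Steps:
k = -32 (k = 2*(-4*4) = 2*(-16) = -32)
c(l) = -8 + l (c(l) = -3 + (l - 5) = -3 + (-5 + l) = -8 + l)
D = 8 (D = 7 + (-8 + (((2 + 5) - 4) + 6)) = 7 + (-8 + ((7 - 4) + 6)) = 7 + (-8 + (3 + 6)) = 7 + (-8 + 9) = 7 + 1 = 8)
V(J) = 8*J
((1 + V(k))²)² = ((1 + 8*(-32))²)² = ((1 - 256)²)² = ((-255)²)² = 65025² = 4228250625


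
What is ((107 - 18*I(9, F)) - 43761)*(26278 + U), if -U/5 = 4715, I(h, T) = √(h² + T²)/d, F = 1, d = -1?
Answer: -117996762 + 48654*√82 ≈ -1.1756e+8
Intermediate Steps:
I(h, T) = -√(T² + h²) (I(h, T) = √(h² + T²)/(-1) = √(T² + h²)*(-1) = -√(T² + h²))
U = -23575 (U = -5*4715 = -23575)
((107 - 18*I(9, F)) - 43761)*(26278 + U) = ((107 - (-18)*√(1² + 9²)) - 43761)*(26278 - 23575) = ((107 - (-18)*√(1 + 81)) - 43761)*2703 = ((107 - (-18)*√82) - 43761)*2703 = ((107 + 18*√82) - 43761)*2703 = (-43654 + 18*√82)*2703 = -117996762 + 48654*√82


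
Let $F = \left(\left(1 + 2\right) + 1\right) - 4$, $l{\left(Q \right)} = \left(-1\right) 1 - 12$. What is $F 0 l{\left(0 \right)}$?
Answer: $0$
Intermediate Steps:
$l{\left(Q \right)} = -13$ ($l{\left(Q \right)} = -1 - 12 = -13$)
$F = 0$ ($F = \left(3 + 1\right) - 4 = 4 - 4 = 0$)
$F 0 l{\left(0 \right)} = 0 \cdot 0 \left(-13\right) = 0 \left(-13\right) = 0$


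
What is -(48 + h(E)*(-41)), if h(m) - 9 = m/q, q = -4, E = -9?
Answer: 1653/4 ≈ 413.25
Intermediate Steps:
h(m) = 9 - m/4 (h(m) = 9 + m/(-4) = 9 + m*(-¼) = 9 - m/4)
-(48 + h(E)*(-41)) = -(48 + (9 - ¼*(-9))*(-41)) = -(48 + (9 + 9/4)*(-41)) = -(48 + (45/4)*(-41)) = -(48 - 1845/4) = -1*(-1653/4) = 1653/4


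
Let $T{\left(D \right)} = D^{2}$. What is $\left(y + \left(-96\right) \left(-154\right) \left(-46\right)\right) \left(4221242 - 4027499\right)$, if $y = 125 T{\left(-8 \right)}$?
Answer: $-130207695552$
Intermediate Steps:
$y = 8000$ ($y = 125 \left(-8\right)^{2} = 125 \cdot 64 = 8000$)
$\left(y + \left(-96\right) \left(-154\right) \left(-46\right)\right) \left(4221242 - 4027499\right) = \left(8000 + \left(-96\right) \left(-154\right) \left(-46\right)\right) \left(4221242 - 4027499\right) = \left(8000 + 14784 \left(-46\right)\right) 193743 = \left(8000 - 680064\right) 193743 = \left(-672064\right) 193743 = -130207695552$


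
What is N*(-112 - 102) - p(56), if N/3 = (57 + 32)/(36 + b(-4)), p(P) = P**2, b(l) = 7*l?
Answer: -41113/4 ≈ -10278.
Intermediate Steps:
N = 267/8 (N = 3*((57 + 32)/(36 + 7*(-4))) = 3*(89/(36 - 28)) = 3*(89/8) = 267/8 ≈ 33.375)
N*(-112 - 102) - p(56) = 267*(-112 - 102)/8 - 1*56**2 = (267/8)*(-214) - 1*3136 = -28569/4 - 3136 = -41113/4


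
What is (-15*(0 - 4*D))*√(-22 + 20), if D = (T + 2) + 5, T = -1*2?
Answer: 300*I*√2 ≈ 424.26*I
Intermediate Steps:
T = -2
D = 5 (D = (-2 + 2) + 5 = 0 + 5 = 5)
(-15*(0 - 4*D))*√(-22 + 20) = (-15*(0 - 4*5))*√(-22 + 20) = (-15*(0 - 20))*√(-2) = (-15*(-20))*(I*√2) = 300*(I*√2) = 300*I*√2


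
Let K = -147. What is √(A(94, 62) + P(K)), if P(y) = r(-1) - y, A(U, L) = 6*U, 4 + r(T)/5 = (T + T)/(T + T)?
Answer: 2*√174 ≈ 26.382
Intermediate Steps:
r(T) = -15 (r(T) = -20 + 5*((T + T)/(T + T)) = -20 + 5*((2*T)/((2*T))) = -20 + 5*((2*T)*(1/(2*T))) = -20 + 5*1 = -20 + 5 = -15)
P(y) = -15 - y
√(A(94, 62) + P(K)) = √(6*94 + (-15 - 1*(-147))) = √(564 + (-15 + 147)) = √(564 + 132) = √696 = 2*√174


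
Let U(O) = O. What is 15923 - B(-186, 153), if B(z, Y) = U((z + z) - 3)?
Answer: 16298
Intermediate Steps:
B(z, Y) = -3 + 2*z (B(z, Y) = (z + z) - 3 = 2*z - 3 = -3 + 2*z)
15923 - B(-186, 153) = 15923 - (-3 + 2*(-186)) = 15923 - (-3 - 372) = 15923 - 1*(-375) = 15923 + 375 = 16298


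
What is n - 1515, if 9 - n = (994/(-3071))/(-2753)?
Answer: -12732422272/8454463 ≈ -1506.0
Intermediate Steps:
n = 76089173/8454463 (n = 9 - 994/(-3071)/(-2753) = 9 - 994*(-1/3071)*(-1)/2753 = 9 - (-994)*(-1)/(3071*2753) = 9 - 1*994/8454463 = 9 - 994/8454463 = 76089173/8454463 ≈ 8.9999)
n - 1515 = 76089173/8454463 - 1515 = -12732422272/8454463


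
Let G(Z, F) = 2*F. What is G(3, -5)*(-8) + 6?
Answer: 86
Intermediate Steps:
G(3, -5)*(-8) + 6 = (2*(-5))*(-8) + 6 = -10*(-8) + 6 = 80 + 6 = 86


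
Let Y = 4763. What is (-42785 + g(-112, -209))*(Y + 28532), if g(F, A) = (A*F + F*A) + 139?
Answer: 138840150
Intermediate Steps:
g(F, A) = 139 + 2*A*F (g(F, A) = (A*F + A*F) + 139 = 2*A*F + 139 = 139 + 2*A*F)
(-42785 + g(-112, -209))*(Y + 28532) = (-42785 + (139 + 2*(-209)*(-112)))*(4763 + 28532) = (-42785 + (139 + 46816))*33295 = (-42785 + 46955)*33295 = 4170*33295 = 138840150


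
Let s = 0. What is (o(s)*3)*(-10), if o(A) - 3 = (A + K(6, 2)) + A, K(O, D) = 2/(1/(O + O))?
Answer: -810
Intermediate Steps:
K(O, D) = 4*O (K(O, D) = 2/(1/(2*O)) = 2/((1/(2*O))) = 2*(2*O) = 4*O)
o(A) = 27 + 2*A (o(A) = 3 + ((A + 4*6) + A) = 3 + ((A + 24) + A) = 3 + ((24 + A) + A) = 3 + (24 + 2*A) = 27 + 2*A)
(o(s)*3)*(-10) = ((27 + 2*0)*3)*(-10) = ((27 + 0)*3)*(-10) = (27*3)*(-10) = 81*(-10) = -810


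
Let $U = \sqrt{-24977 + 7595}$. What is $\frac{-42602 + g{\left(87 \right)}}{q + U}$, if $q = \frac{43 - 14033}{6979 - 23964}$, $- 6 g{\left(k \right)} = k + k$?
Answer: $- \frac{202599692293}{100294656221} + \frac{491945071279 i \sqrt{17382}}{200589312442} \approx -2.02 + 323.34 i$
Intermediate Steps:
$U = i \sqrt{17382}$ ($U = \sqrt{-17382} = i \sqrt{17382} \approx 131.84 i$)
$g{\left(k \right)} = - \frac{k}{3}$ ($g{\left(k \right)} = - \frac{k + k}{6} = - \frac{2 k}{6} = - \frac{k}{3}$)
$q = \frac{2798}{3397}$ ($q = - \frac{13990}{-16985} = \left(-13990\right) \left(- \frac{1}{16985}\right) = \frac{2798}{3397} \approx 0.82367$)
$\frac{-42602 + g{\left(87 \right)}}{q + U} = \frac{-42602 - 29}{\frac{2798}{3397} + i \sqrt{17382}} = - \frac{42631}{\frac{2798}{3397} + i \sqrt{17382}}$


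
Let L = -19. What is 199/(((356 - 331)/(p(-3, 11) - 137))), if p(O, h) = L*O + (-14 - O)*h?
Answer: -39999/25 ≈ -1600.0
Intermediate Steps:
p(O, h) = -19*O + h*(-14 - O) (p(O, h) = -19*O + (-14 - O)*h = -19*O + h*(-14 - O))
199/(((356 - 331)/(p(-3, 11) - 137))) = 199/(((356 - 331)/((-19*(-3) - 14*11 - 1*(-3)*11) - 137))) = 199/((25/((57 - 154 + 33) - 137))) = 199/((25/(-64 - 137))) = 199/((25/(-201))) = 199/((25*(-1/201))) = 199/(-25/201) = 199*(-201/25) = -39999/25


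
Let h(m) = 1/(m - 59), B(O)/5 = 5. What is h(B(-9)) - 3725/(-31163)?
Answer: 95487/1059542 ≈ 0.090121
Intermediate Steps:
B(O) = 25 (B(O) = 5*5 = 25)
h(m) = 1/(-59 + m)
h(B(-9)) - 3725/(-31163) = 1/(-59 + 25) - 3725/(-31163) = 1/(-34) - 3725*(-1)/31163 = -1/34 - 1*(-3725/31163) = -1/34 + 3725/31163 = 95487/1059542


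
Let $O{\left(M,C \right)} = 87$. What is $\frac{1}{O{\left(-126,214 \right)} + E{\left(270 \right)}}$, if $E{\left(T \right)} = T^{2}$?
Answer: $\frac{1}{72987} \approx 1.3701 \cdot 10^{-5}$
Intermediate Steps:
$\frac{1}{O{\left(-126,214 \right)} + E{\left(270 \right)}} = \frac{1}{87 + 270^{2}} = \frac{1}{87 + 72900} = \frac{1}{72987}$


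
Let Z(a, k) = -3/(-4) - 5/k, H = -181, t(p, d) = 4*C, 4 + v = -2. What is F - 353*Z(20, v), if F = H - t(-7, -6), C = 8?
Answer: -9263/12 ≈ -771.92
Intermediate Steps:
v = -6 (v = -4 - 2 = -6)
t(p, d) = 32 (t(p, d) = 4*8 = 32)
F = -213 (F = -181 - 1*32 = -181 - 32 = -213)
Z(a, k) = ¾ - 5/k (Z(a, k) = -3*(-¼) - 5/k = ¾ - 5/k)
F - 353*Z(20, v) = -213 - 353*(¾ - 5/(-6)) = -213 - 353*(¾ - 5*(-⅙)) = -213 - 353*(¾ + ⅚) = -213 - 353*19/12 = -213 - 6707/12 = -9263/12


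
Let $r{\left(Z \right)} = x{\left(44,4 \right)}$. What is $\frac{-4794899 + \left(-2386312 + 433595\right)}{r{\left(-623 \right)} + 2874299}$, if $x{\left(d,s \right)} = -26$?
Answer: $- \frac{6747616}{2874273} \approx -2.3476$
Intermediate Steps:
$r{\left(Z \right)} = -26$
$\frac{-4794899 + \left(-2386312 + 433595\right)}{r{\left(-623 \right)} + 2874299} = \frac{-4794899 + \left(-2386312 + 433595\right)}{-26 + 2874299} = \frac{-4794899 - 1952717}{2874273} = \left(-6747616\right) \frac{1}{2874273} = - \frac{6747616}{2874273}$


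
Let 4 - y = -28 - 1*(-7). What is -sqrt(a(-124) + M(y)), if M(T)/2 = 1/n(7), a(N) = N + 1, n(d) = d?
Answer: -I*sqrt(6013)/7 ≈ -11.078*I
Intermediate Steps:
a(N) = 1 + N
y = 25 (y = 4 - (-28 - 1*(-7)) = 4 - (-28 + 7) = 4 - 1*(-21) = 4 + 21 = 25)
M(T) = 2/7
-sqrt(a(-124) + M(y)) = -sqrt((1 - 124) + 2/7) = -sqrt(-123 + 2/7) = -sqrt(-859/7) = -I*sqrt(6013)/7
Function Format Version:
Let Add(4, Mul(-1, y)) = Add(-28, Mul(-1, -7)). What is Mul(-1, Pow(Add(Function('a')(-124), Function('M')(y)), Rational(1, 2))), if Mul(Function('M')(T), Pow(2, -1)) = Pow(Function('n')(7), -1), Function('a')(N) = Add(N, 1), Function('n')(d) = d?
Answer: Mul(Rational(-1, 7), I, Pow(6013, Rational(1, 2))) ≈ Mul(-11.078, I)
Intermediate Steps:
Function('a')(N) = Add(1, N)
y = 25 (y = Add(4, Mul(-1, Add(-28, Mul(-1, -7)))) = Add(4, Mul(-1, Add(-28, 7))) = Add(4, Mul(-1, -21)) = Add(4, 21) = 25)
Function('M')(T) = Rational(2, 7) (Function('M')(T) = Mul(2, Pow(7, -1)) = Mul(2, Rational(1, 7)) = Rational(2, 7))
Mul(-1, Pow(Add(Function('a')(-124), Function('M')(y)), Rational(1, 2))) = Mul(-1, Pow(Add(Add(1, -124), Rational(2, 7)), Rational(1, 2))) = Mul(-1, Pow(Add(-123, Rational(2, 7)), Rational(1, 2))) = Mul(-1, Pow(Rational(-859, 7), Rational(1, 2))) = Mul(-1, Mul(Rational(1, 7), I, Pow(6013, Rational(1, 2)))) = Mul(Rational(-1, 7), I, Pow(6013, Rational(1, 2)))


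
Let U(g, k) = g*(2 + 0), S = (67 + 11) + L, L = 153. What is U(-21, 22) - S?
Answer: -273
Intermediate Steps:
S = 231 (S = (67 + 11) + 153 = 78 + 153 = 231)
U(g, k) = 2*g (U(g, k) = g*2 = 2*g)
U(-21, 22) - S = 2*(-21) - 1*231 = -42 - 231 = -273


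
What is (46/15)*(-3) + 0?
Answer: -46/5 ≈ -9.2000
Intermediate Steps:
(46/15)*(-3) + 0 = -46/5 + 0 = -46/5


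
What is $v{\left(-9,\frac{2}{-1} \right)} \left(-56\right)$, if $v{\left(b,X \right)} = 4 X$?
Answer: $448$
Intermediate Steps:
$v{\left(-9,\frac{2}{-1} \right)} \left(-56\right) = 4 \frac{2}{-1} \left(-56\right) = 4 \cdot 2 \left(-1\right) \left(-56\right) = 4 \left(-2\right) \left(-56\right) = \left(-8\right) \left(-56\right) = 448$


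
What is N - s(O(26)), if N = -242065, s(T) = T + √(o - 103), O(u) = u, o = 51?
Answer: -242091 - 2*I*√13 ≈ -2.4209e+5 - 7.2111*I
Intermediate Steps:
s(T) = T + 2*I*√13 (s(T) = T + √(51 - 103) = T + √(-52) = T + 2*I*√13)
N - s(O(26)) = -242065 - (26 + 2*I*√13) = -242065 + (-26 - 2*I*√13) = -242091 - 2*I*√13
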